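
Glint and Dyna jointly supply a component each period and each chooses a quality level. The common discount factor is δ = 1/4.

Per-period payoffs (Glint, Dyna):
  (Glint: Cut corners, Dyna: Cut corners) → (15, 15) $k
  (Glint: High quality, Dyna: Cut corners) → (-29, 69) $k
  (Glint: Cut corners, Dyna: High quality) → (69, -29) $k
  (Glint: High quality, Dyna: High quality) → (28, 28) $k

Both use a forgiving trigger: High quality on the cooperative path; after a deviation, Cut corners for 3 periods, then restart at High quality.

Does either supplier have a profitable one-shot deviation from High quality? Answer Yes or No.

Comparing payoff streams over the 4 periods until play realigns: cooperate → 28(1+δ+…+δ^3); deviate → 69 + 15(δ+…+δ^3).
Cooperation is sustained iff (28−15)(δ+…+δ^3) ≥ 69−28.
δ+…+δ^3 = 1/4·(1−(1/4)^3)/(1−1/4) = 0.3281, and (69−28)/(28−15) = 3.1538.
0.3281 < 3.1538, so cooperation is not sustainable.

Yes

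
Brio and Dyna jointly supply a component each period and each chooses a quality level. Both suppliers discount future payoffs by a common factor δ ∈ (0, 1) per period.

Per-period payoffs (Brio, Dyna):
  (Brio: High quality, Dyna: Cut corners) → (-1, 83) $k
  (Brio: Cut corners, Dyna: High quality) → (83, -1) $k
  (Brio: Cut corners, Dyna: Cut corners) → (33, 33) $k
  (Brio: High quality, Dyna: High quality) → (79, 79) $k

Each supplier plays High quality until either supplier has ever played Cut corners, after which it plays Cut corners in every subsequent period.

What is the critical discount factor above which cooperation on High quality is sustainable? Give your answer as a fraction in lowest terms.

2/25

Under grim trigger the critical discount factor is (T−C)/(T−P) with T = 83, C = 79, P = 33.
δ* = (83−79)/(83−33) = 4/50 = 2/25.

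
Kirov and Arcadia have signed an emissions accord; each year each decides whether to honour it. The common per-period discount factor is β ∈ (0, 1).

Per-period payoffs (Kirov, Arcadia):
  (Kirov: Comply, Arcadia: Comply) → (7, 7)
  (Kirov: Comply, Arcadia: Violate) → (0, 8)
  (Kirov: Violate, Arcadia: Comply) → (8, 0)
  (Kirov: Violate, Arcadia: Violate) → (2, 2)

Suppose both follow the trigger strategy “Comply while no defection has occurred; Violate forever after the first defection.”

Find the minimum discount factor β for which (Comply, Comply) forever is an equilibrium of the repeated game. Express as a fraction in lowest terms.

1/6

Cooperation forever yields 7 each period: 7/(1−β).
Deviating yields 8 once, then 2 forever: 8 + 2β/(1−β).
No profitable deviation requires 7/(1−β) ≥ 8 + 2β/(1−β).
Multiplying by (1−β): 7 ≥ 8(1−β) + 2β = 8 − 6β.
So 6β ≥ 1, i.e. β ≥ 1/6.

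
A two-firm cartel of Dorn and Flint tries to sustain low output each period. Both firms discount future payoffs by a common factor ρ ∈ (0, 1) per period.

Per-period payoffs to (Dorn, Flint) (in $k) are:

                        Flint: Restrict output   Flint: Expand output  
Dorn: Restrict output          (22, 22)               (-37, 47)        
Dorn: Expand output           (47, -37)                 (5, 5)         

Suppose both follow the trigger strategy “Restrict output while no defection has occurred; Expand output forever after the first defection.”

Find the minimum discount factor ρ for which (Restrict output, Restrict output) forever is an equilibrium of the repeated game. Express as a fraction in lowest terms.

One-period gain from deviating is 47 − 22 = 25. The loss is 22 − 5 = 17 in every subsequent period, with present value 17·ρ/(1−ρ).
Deviation is unprofitable when 17·ρ/(1−ρ) ≥ 25, i.e. ρ/(1−ρ) ≥ 25/17.
Equivalently ρ ≥ 25/(25+17) = 25/42.

25/42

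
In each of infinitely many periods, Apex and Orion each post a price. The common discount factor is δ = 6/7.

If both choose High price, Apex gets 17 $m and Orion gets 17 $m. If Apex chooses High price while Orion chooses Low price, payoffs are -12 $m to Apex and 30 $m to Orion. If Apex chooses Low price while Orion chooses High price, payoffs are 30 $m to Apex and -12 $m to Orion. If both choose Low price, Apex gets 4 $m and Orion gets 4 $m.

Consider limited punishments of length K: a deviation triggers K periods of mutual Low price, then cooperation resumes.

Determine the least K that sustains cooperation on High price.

IC: δ(1−δ^K)/(1−δ) ≥ (30−17)/(17−4) = 1.
With δ = 6/7: need 1 − δ^K ≥ 1·(1−6/7)/(6/7), i.e. δ^K ≤ 0.8333.
Since (6/7)^1 = 0.8571 and (6/7)^2 = 0.7347, the smallest such K is 2.

2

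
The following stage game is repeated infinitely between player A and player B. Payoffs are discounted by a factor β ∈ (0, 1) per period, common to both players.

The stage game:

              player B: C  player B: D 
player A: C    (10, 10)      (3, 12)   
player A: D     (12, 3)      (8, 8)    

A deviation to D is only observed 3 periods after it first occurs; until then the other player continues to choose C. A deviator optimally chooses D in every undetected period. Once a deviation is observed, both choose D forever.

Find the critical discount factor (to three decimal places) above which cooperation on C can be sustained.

Deviating for the 3 undetected periods gains 12−10 = 2 per period over cooperation, then loses 10−8 = 2 per period forever once punishment starts.
Gain: 2(1 + β + … + β^2); loss: 2·β^3/(1−β).
No profitable deviation ⇔ 2(1−β^3) ≤ 2·β^3, i.e. β^3 ≥ 2/(2+2) = 1/2.
Hence β ≥ (1/2)^(1/3) ≈ 0.794.

0.794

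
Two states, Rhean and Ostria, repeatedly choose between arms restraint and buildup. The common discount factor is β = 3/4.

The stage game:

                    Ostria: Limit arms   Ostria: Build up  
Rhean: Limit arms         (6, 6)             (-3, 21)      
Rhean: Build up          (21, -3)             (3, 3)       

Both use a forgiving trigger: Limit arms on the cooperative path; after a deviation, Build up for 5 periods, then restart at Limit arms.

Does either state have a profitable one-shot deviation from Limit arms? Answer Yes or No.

IC: β+…+β^5 ≥ (21−6)/(6−3) = 5.
At β = 3/4: partial sum = 2.2881 < 5.0000. Cooperation not sustainable.

Yes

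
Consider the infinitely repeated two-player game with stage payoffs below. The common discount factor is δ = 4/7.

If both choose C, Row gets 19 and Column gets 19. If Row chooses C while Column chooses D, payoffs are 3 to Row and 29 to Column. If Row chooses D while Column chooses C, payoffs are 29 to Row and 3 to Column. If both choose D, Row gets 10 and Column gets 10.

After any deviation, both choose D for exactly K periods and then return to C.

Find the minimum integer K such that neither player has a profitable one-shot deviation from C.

Need Σ_{k=1}^{K} δ^k ≥ (29−19)/(19−10) = 1.1111 at δ = 4/7.
At K = 3 the sum is 1.0845 < 1.1111; at K = 4 it is 1.1912 ≥ 1.1111.
So the minimum punishment length is K = 4.

4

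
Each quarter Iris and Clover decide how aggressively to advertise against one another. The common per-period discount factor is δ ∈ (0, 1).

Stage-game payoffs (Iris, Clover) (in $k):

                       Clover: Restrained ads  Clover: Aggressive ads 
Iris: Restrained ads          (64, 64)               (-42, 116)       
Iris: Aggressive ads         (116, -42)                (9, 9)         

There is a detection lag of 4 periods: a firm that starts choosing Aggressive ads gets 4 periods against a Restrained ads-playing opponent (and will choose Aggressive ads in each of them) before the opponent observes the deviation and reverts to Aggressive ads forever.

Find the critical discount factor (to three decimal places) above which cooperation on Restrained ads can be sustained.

0.835

Deviating for the 4 undetected periods gains 116−64 = 52 per period over cooperation, then loses 64−9 = 55 per period forever once punishment starts.
Gain: 52(1 + δ + … + δ^3); loss: 55·δ^4/(1−δ).
No profitable deviation ⇔ 52(1−δ^4) ≤ 55·δ^4, i.e. δ^4 ≥ 52/(52+55) = 52/107.
Hence δ ≥ (52/107)^(1/4) ≈ 0.835.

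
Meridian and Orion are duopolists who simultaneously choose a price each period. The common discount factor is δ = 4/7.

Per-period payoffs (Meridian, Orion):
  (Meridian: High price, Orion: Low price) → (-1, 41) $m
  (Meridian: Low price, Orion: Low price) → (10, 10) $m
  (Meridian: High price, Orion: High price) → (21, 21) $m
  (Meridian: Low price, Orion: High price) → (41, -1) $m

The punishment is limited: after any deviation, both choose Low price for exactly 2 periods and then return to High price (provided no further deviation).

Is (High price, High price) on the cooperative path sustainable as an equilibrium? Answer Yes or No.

IC: δ+…+δ^2 ≥ (41−21)/(21−10) = 20/11.
At δ = 4/7: partial sum = 0.8980 < 1.8182. Cooperation not sustainable.

No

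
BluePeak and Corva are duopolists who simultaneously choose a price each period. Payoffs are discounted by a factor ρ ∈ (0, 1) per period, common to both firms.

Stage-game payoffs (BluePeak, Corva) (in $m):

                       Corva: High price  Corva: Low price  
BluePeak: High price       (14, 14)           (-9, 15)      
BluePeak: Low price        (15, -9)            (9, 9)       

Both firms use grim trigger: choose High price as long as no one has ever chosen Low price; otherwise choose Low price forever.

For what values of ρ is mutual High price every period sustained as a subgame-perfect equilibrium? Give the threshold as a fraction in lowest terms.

14/(1−ρ) ≥ 15 + 9ρ/(1−ρ)
14 ≥ 15 − 6ρ
ρ ≥ 1/6.

1/6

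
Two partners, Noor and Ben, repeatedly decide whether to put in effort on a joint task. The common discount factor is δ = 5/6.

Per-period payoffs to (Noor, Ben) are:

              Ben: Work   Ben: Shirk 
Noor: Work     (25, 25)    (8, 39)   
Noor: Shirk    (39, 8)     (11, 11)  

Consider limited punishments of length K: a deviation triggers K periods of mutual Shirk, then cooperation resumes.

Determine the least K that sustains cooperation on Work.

IC: δ(1−δ^K)/(1−δ) ≥ (39−25)/(25−11) = 1.
With δ = 5/6: need 1 − δ^K ≥ 1·(1−5/6)/(5/6), i.e. δ^K ≤ 0.8000.
Since (5/6)^1 = 0.8333 and (5/6)^2 = 0.6944, the smallest such K is 2.

2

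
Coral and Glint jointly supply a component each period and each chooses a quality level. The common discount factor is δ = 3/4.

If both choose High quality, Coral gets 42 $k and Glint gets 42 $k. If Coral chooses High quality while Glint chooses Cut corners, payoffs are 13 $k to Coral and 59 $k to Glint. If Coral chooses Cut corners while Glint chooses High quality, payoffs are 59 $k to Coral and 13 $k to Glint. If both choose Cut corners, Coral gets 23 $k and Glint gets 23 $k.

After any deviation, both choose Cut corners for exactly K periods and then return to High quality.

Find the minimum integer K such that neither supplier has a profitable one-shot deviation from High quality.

No profitable deviation requires (42−23)(δ+…+δ^K) ≥ 59−42, i.e. δ+…+δ^K ≥ 17/19 ≈ 0.8947.
With δ = 3/4, the partial sums are K=1: 0.7500, K=2: 1.3125.
K = 2 is the first length at which the sum reaches 0.8947.

2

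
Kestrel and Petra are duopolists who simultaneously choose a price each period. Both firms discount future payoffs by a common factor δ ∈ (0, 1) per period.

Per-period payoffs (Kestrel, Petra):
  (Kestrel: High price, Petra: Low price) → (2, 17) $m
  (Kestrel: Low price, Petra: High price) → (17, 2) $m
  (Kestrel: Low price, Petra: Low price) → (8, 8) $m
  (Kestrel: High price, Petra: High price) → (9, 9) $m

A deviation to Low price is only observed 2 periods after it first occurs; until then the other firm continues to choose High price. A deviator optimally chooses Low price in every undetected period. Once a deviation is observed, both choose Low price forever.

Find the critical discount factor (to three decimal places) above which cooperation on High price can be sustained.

Deviating for the 2 undetected periods gains 17−9 = 8 per period over cooperation, then loses 9−8 = 1 per period forever once punishment starts.
Gain: 8(1 + δ + … + δ^1); loss: 1·δ^2/(1−δ).
No profitable deviation ⇔ 8(1−δ^2) ≤ 1·δ^2, i.e. δ^2 ≥ 8/(8+1) = 8/9.
Hence δ ≥ (8/9)^(1/2) ≈ 0.943.

0.943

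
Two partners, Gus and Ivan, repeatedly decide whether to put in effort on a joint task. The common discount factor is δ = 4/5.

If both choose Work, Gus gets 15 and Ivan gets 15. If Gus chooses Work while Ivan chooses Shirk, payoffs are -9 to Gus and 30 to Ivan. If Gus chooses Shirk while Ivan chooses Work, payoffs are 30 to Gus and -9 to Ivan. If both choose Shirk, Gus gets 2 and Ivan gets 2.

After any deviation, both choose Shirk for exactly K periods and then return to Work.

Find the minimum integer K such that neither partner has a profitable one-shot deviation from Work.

2

Need Σ_{k=1}^{K} δ^k ≥ (30−15)/(15−2) = 1.1538 at δ = 4/5.
At K = 1 the sum is 0.8000 < 1.1538; at K = 2 it is 1.4400 ≥ 1.1538.
So the minimum punishment length is K = 2.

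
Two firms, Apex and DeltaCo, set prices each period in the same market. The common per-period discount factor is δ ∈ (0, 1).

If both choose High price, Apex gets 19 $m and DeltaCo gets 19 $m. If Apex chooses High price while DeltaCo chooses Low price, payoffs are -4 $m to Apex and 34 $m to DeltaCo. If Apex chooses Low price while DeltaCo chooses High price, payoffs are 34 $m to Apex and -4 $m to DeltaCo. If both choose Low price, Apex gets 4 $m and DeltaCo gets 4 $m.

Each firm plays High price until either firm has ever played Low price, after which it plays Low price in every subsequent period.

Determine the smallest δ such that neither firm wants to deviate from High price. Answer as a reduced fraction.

1/2

Under grim trigger the critical discount factor is (T−C)/(T−P) with T = 34, C = 19, P = 4.
δ* = (34−19)/(34−4) = 15/30 = 1/2.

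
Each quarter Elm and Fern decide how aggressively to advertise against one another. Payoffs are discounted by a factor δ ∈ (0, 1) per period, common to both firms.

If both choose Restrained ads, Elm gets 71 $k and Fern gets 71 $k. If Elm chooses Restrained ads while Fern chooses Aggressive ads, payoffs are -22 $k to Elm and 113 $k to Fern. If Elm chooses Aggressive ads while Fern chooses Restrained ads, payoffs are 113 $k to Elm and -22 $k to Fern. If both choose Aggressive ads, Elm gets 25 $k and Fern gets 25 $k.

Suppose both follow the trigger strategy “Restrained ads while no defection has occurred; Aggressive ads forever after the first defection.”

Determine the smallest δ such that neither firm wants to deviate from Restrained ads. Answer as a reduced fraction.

One-period gain from deviating is 113 − 71 = 42. The loss is 71 − 25 = 46 in every subsequent period, with present value 46·δ/(1−δ).
Deviation is unprofitable when 46·δ/(1−δ) ≥ 42, i.e. δ/(1−δ) ≥ 21/23.
Equivalently δ ≥ 42/(42+46) = 21/44.

21/44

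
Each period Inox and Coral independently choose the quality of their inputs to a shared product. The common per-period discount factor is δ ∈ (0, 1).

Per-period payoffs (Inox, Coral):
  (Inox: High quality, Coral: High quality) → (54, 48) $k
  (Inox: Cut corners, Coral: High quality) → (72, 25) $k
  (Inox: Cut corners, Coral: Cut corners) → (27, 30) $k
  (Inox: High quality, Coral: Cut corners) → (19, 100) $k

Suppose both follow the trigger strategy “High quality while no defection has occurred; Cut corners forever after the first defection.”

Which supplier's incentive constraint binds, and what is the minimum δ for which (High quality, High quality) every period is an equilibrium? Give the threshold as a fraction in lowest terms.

Coral; δ ≥ 26/35

Inox: cooperation gives 54 each period; deviation gives 72 once then 27 forever.
  54/(1−δ) ≥ 72 + 27δ/(1−δ) ⇒ δ ≥ 18/45 = 2/5.
Coral: cooperation gives 48 each period; deviation gives 100 once then 30 forever.
  δ ≥ 52/70 = 26/35.
Both must hold, so the binding constraint is Coral's: δ ≥ 26/35.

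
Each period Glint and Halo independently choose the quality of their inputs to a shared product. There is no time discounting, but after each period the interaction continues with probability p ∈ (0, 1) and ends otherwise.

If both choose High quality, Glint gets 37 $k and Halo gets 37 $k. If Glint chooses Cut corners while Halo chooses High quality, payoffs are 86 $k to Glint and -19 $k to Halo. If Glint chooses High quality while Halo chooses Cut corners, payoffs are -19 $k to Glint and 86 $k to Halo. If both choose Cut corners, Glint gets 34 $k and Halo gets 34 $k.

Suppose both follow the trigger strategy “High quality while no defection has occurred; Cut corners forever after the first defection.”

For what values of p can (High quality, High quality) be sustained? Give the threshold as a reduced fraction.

49/52

With no time discounting, the continuation probability p plays the role of the discount factor.
Grim-trigger IC: 37/(1−p) ≥ 86 + 34p/(1−p) ⇒ p ≥ (86−37)/(86−34) = 49/52.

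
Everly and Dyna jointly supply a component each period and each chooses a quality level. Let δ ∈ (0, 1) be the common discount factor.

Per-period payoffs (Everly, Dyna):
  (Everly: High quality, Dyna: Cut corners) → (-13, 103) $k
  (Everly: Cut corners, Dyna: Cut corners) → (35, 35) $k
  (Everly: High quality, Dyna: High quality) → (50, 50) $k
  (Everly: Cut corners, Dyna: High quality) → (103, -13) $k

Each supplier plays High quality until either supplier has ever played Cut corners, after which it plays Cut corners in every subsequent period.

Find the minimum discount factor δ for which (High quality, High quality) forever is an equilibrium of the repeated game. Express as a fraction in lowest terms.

53/68

Cooperation forever yields 50 each period: 50/(1−δ).
Deviating yields 103 once, then 35 forever: 103 + 35δ/(1−δ).
No profitable deviation requires 50/(1−δ) ≥ 103 + 35δ/(1−δ).
Multiplying by (1−δ): 50 ≥ 103(1−δ) + 35δ = 103 − 68δ.
So 68δ ≥ 53, i.e. δ ≥ 53/68.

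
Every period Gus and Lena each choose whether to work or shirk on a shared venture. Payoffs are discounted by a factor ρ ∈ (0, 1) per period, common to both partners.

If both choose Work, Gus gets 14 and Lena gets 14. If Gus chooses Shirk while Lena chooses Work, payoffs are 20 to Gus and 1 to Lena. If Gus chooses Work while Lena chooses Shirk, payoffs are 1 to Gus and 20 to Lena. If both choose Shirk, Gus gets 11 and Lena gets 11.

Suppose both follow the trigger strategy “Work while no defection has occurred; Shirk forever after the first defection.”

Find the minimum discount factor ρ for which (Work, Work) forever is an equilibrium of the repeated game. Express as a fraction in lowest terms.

Cooperation forever yields 14 each period: 14/(1−ρ).
Deviating yields 20 once, then 11 forever: 20 + 11ρ/(1−ρ).
No profitable deviation requires 14/(1−ρ) ≥ 20 + 11ρ/(1−ρ).
Multiplying by (1−ρ): 14 ≥ 20(1−ρ) + 11ρ = 20 − 9ρ.
So 9ρ ≥ 6, i.e. ρ ≥ 6/9 = 2/3.

2/3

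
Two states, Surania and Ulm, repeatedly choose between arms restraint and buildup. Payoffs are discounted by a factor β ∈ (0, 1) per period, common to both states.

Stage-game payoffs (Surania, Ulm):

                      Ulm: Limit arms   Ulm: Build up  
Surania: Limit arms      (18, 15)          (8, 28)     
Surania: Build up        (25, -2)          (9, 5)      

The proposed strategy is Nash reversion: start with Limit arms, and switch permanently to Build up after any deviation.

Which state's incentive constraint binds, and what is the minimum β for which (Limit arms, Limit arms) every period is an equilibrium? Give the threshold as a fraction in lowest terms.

Ulm; β ≥ 13/23

Surania's threshold: (25−18)/(25−9) = 7/16.
Ulm's threshold: (28−15)/(28−5) = 13/23.
7/16 < 13/23, so Ulm binds and β* = 13/23.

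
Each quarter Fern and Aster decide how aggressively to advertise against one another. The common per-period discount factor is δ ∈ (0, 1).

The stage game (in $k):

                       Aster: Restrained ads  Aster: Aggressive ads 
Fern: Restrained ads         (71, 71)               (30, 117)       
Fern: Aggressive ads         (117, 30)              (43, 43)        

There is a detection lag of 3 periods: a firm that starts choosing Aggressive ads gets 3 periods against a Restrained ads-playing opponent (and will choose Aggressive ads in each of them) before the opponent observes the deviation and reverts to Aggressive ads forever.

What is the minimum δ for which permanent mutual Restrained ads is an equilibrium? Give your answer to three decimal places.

The best deviation is to choose Aggressive ads for all 3 undetected periods, earning 117 each, then 43 forever once detected.
Deviation value: 117(1−δ^3)/(1−δ) + 43δ^3/(1−δ); cooperation value: 71/(1−δ).
IC: 71 ≥ 117(1−δ^3) + 43δ^3 = 117 − 74δ^3.
So δ^3 ≥ 46/74 = 23/37, giving δ ≥ (23/37)^(1/3) ≈ 0.853.

0.853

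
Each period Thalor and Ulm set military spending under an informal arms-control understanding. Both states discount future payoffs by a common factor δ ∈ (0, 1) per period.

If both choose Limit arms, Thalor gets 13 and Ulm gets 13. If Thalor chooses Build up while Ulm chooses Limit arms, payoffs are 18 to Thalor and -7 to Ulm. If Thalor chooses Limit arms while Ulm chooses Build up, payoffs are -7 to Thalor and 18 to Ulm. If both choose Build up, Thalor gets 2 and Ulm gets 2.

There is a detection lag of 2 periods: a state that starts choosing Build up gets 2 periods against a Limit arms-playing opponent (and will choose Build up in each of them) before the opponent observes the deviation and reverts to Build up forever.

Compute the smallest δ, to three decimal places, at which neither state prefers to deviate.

Deviating for the 2 undetected periods gains 18−13 = 5 per period over cooperation, then loses 13−2 = 11 per period forever once punishment starts.
Gain: 5(1 + δ + … + δ^1); loss: 11·δ^2/(1−δ).
No profitable deviation ⇔ 5(1−δ^2) ≤ 11·δ^2, i.e. δ^2 ≥ 5/(5+11) = 5/16.
Hence δ ≥ (5/16)^(1/2) ≈ 0.559.

0.559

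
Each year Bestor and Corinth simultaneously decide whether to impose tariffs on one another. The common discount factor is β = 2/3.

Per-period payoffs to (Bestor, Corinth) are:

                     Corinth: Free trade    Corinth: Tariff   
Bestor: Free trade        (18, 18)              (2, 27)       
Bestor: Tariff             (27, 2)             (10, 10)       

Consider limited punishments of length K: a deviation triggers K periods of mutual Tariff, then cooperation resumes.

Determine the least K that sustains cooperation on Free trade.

3

IC: β(1−β^K)/(1−β) ≥ (27−18)/(18−10) = 9/8.
With β = 2/3: need 1 − β^K ≥ 9/8·(1−2/3)/(2/3), i.e. β^K ≤ 0.4375.
Since (2/3)^2 = 0.4444 and (2/3)^3 = 0.2963, the smallest such K is 3.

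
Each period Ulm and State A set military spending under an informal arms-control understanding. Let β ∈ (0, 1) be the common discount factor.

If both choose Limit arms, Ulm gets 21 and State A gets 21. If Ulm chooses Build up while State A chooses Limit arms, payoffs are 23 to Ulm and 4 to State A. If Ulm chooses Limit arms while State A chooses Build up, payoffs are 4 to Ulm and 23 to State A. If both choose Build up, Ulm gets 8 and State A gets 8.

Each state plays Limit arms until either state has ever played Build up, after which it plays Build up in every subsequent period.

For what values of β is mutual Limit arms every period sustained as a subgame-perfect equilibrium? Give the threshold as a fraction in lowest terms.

21/(1−β) ≥ 23 + 8β/(1−β)
21 ≥ 23 − 15β
β ≥ 2/15.

2/15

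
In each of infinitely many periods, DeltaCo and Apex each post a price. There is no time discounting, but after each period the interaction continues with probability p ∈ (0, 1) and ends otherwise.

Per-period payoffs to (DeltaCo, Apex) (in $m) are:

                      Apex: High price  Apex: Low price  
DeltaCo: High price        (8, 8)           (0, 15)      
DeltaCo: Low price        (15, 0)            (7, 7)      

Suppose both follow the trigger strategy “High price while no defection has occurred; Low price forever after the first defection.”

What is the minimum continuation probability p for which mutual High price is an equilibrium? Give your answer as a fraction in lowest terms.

With no time discounting, the continuation probability p plays the role of the discount factor.
Grim-trigger IC: 8/(1−p) ≥ 15 + 7p/(1−p) ⇒ p ≥ (15−8)/(15−7) = 7/8.

7/8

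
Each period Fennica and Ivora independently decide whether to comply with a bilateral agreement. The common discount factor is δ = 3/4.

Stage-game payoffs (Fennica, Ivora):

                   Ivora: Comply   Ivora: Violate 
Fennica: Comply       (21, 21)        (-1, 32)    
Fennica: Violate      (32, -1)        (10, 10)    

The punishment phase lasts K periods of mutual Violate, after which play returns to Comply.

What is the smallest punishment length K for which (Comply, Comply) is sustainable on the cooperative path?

No profitable deviation requires (21−10)(δ+…+δ^K) ≥ 32−21, i.e. δ+…+δ^K ≥ 1 ≈ 1.0000.
With δ = 3/4, the partial sums are K=1: 0.7500, K=2: 1.3125.
K = 2 is the first length at which the sum reaches 1.0000.

2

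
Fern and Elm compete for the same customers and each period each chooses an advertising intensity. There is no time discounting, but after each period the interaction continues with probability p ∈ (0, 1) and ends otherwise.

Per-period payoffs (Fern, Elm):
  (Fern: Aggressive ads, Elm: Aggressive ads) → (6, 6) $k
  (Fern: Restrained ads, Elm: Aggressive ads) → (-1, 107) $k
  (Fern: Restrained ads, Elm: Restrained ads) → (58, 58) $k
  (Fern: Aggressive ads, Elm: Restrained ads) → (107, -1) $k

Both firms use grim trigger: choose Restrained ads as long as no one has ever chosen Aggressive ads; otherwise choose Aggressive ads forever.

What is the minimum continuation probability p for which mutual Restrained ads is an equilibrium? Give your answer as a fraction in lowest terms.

49/101

Expected cooperation value is 58 + p·58 + p²·58 + … = 58/(1−p); deviation gives 107 + p·6/(1−p).
58 ≥ 107(1−p) + 6p ⇒ 101p ≥ 49 ⇒ p ≥ 49/101.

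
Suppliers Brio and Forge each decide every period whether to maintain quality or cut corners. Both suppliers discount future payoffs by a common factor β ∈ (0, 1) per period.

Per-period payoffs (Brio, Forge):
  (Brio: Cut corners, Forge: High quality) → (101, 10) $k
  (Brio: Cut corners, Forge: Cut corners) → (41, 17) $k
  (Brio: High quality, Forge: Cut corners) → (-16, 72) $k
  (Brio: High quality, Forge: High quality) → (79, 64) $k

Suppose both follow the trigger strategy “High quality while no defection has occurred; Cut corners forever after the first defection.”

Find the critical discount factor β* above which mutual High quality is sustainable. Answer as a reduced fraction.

Brio: cooperation gives 79 each period; deviation gives 101 once then 41 forever.
  79/(1−β) ≥ 101 + 41β/(1−β) ⇒ β ≥ 22/60 = 11/30.
Forge: cooperation gives 64 each period; deviation gives 72 once then 17 forever.
  β ≥ 8/55.
Both must hold, so the binding constraint is Brio's: β ≥ 11/30.

11/30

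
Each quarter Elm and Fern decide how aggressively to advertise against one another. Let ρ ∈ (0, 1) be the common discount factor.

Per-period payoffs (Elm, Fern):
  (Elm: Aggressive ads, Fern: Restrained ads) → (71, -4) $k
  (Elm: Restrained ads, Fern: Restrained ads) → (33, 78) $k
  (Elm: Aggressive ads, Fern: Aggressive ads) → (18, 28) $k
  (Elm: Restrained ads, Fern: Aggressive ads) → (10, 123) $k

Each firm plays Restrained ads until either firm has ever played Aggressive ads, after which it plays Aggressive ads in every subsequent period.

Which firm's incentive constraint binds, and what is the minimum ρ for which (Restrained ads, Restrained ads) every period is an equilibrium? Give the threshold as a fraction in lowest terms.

Elm: cooperation gives 33 each period; deviation gives 71 once then 18 forever.
  33/(1−ρ) ≥ 71 + 18ρ/(1−ρ) ⇒ ρ ≥ 38/53.
Fern: cooperation gives 78 each period; deviation gives 123 once then 28 forever.
  ρ ≥ 45/95 = 9/19.
Both must hold, so the binding constraint is Elm's: ρ ≥ 38/53.

Elm; ρ ≥ 38/53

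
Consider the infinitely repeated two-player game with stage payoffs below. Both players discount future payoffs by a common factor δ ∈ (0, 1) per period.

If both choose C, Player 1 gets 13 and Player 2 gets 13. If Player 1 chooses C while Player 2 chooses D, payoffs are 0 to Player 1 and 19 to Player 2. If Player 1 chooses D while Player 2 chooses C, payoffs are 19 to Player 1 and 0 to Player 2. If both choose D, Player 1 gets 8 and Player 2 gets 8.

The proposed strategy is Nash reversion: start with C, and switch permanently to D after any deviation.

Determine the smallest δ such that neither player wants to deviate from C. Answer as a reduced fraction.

6/11

Under grim trigger the critical discount factor is (T−C)/(T−P) with T = 19, C = 13, P = 8.
δ* = (19−13)/(19−8) = 6/11.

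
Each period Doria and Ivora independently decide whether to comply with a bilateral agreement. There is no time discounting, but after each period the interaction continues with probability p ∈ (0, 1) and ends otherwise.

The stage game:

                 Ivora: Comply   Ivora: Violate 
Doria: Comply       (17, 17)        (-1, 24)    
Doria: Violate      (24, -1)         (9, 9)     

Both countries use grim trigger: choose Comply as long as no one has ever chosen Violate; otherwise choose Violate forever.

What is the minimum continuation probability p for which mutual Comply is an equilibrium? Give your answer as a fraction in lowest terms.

Expected cooperation value is 17 + p·17 + p²·17 + … = 17/(1−p); deviation gives 24 + p·9/(1−p).
17 ≥ 24(1−p) + 9p ⇒ 15p ≥ 7 ⇒ p ≥ 7/15.

7/15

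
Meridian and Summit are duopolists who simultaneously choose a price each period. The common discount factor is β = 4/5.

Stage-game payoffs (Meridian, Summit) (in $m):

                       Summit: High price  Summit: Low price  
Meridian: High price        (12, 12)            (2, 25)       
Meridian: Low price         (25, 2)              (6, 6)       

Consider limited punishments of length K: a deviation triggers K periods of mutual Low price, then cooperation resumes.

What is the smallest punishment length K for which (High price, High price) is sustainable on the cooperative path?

Need Σ_{k=1}^{K} β^k ≥ (25−12)/(12−6) = 2.1667 at β = 4/5.
At K = 3 the sum is 1.9520 < 2.1667; at K = 4 it is 2.3616 ≥ 2.1667.
So the minimum punishment length is K = 4.

4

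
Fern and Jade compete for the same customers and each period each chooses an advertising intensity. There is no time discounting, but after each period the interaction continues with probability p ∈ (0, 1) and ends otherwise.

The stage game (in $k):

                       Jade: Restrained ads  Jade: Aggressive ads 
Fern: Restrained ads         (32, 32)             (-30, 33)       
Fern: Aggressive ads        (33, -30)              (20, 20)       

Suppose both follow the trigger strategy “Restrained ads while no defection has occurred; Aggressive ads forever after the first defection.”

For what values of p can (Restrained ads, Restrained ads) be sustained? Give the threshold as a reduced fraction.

1/13

With no time discounting, the continuation probability p plays the role of the discount factor.
Grim-trigger IC: 32/(1−p) ≥ 33 + 20p/(1−p) ⇒ p ≥ (33−32)/(33−20) = 1/13.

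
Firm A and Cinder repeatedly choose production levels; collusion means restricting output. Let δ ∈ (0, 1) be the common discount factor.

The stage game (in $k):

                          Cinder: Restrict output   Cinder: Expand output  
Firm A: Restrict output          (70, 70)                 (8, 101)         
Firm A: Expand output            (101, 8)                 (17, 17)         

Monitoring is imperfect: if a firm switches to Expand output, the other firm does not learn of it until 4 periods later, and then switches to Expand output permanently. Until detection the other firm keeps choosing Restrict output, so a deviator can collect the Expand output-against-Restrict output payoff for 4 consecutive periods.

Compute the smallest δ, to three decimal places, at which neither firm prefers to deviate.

0.779

A deviator earns 101 for 4 periods, then 17 forever; cooperating earns 70 forever. Multiplying the IC by (1−δ):
70 ≥ 101(1−δ^4) + 17δ^4, so 84·δ^4 ≥ 31 and δ^4 ≥ 31/84.
δ ≥ (31/84)^(1/4) ≈ 0.779.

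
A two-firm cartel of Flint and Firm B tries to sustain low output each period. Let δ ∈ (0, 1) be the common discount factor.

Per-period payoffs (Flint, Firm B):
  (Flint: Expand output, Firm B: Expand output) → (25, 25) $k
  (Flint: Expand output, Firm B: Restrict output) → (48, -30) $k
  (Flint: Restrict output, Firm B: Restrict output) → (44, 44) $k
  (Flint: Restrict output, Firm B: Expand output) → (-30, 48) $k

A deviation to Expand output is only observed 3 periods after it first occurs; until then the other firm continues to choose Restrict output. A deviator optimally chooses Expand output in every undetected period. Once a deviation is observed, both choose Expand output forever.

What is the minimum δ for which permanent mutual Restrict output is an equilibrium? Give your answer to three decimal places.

A deviator earns 48 for 3 periods, then 25 forever; cooperating earns 44 forever. Multiplying the IC by (1−δ):
44 ≥ 48(1−δ^3) + 25δ^3, so 23·δ^3 ≥ 4 and δ^3 ≥ 4/23.
δ ≥ (4/23)^(1/3) ≈ 0.558.

0.558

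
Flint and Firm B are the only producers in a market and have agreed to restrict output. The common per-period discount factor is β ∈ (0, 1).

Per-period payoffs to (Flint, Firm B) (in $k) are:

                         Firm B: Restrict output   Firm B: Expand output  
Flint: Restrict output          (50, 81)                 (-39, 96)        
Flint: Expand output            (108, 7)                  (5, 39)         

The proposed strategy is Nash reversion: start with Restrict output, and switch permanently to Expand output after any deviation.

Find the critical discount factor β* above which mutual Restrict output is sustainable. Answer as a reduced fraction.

Flint's threshold: (108−50)/(108−5) = 58/103.
Firm B's threshold: (96−81)/(96−39) = 5/19.
58/103 > 5/19, so Flint binds and β* = 58/103.

58/103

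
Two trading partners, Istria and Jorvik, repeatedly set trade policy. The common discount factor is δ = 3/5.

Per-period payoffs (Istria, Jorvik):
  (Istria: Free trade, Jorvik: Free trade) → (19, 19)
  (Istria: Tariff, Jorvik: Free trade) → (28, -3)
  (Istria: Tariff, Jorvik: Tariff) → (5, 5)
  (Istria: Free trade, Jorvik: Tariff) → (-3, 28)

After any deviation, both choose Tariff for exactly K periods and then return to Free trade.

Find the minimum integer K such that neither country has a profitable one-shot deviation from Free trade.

2

Need Σ_{k=1}^{K} δ^k ≥ (28−19)/(19−5) = 0.6429 at δ = 3/5.
At K = 1 the sum is 0.6000 < 0.6429; at K = 2 it is 0.9600 ≥ 0.6429.
So the minimum punishment length is K = 2.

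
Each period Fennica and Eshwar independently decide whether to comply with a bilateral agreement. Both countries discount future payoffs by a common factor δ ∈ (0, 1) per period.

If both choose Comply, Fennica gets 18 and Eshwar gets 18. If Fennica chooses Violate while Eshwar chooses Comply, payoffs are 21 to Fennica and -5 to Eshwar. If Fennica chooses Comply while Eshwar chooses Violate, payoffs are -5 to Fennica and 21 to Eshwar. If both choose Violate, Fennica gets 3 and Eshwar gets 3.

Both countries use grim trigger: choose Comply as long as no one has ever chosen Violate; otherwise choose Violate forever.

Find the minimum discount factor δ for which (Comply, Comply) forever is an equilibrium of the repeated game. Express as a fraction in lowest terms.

18/(1−δ) ≥ 21 + 3δ/(1−δ)
18 ≥ 21 − 18δ
δ ≥ 3/18 = 1/6.

1/6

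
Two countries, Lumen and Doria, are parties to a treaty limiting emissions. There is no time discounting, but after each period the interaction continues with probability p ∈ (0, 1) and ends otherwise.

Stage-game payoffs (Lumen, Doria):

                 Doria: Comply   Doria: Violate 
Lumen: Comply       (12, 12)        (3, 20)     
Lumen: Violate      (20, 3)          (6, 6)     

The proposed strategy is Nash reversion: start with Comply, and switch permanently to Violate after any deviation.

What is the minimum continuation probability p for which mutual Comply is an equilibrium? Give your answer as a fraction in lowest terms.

With no time discounting, the continuation probability p plays the role of the discount factor.
Grim-trigger IC: 12/(1−p) ≥ 20 + 6p/(1−p) ⇒ p ≥ (20−12)/(20−6) = 4/7.

4/7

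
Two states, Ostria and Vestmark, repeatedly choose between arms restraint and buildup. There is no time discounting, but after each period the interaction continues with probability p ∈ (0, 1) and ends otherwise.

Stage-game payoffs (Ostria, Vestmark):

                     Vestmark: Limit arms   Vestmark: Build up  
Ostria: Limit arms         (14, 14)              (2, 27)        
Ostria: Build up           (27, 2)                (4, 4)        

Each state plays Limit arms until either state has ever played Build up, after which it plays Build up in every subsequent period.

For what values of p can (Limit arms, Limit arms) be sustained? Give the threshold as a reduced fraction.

13/23

With no time discounting, the continuation probability p plays the role of the discount factor.
Grim-trigger IC: 14/(1−p) ≥ 27 + 4p/(1−p) ⇒ p ≥ (27−14)/(27−4) = 13/23.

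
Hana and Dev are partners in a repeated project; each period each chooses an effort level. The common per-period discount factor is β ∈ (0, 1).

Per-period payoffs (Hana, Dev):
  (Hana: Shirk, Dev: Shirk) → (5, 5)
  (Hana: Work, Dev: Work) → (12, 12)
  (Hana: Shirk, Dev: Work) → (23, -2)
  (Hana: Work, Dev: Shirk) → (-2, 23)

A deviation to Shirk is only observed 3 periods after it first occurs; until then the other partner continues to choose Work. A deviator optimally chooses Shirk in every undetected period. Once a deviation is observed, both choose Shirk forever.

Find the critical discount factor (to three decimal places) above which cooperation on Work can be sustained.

The best deviation is to choose Shirk for all 3 undetected periods, earning 23 each, then 5 forever once detected.
Deviation value: 23(1−β^3)/(1−β) + 5β^3/(1−β); cooperation value: 12/(1−β).
IC: 12 ≥ 23(1−β^3) + 5β^3 = 23 − 18β^3.
So β^3 ≥ 11/18, giving β ≥ (11/18)^(1/3) ≈ 0.849.

0.849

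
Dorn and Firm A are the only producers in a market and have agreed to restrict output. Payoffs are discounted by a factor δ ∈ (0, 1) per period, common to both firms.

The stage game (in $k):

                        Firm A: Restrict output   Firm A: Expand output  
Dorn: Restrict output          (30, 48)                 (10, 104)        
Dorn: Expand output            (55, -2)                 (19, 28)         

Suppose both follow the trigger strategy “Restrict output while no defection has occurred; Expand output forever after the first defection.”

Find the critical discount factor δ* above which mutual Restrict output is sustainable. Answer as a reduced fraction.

For Dorn: deviation gain 55−30 = 25, per-period punishment loss 30−19 = 11. IC gives δ ≥ 25/36.
For Firm A: gain 56, loss 20 per period, so δ ≥ 56/76 = 14/19.
The tighter constraint is Firm A's, so cooperation needs δ ≥ 14/19.

14/19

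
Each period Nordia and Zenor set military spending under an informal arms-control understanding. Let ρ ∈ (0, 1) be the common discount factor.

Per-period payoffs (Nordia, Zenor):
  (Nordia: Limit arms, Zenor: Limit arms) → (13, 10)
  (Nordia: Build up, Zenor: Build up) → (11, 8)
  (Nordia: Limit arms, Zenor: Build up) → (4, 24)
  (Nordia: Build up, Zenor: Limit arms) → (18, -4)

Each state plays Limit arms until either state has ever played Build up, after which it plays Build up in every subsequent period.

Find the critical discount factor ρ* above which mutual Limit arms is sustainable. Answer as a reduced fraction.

7/8

Nordia's threshold: (18−13)/(18−11) = 5/7.
Zenor's threshold: (24−10)/(24−8) = 7/8.
5/7 < 7/8, so Zenor binds and ρ* = 7/8.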